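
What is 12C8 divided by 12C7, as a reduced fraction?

C(n,k+1)/C(n,k) = (n−k)/(k+1) = (12−7)/(7+1) = 5/8.

5/8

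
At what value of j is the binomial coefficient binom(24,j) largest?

C(24,j) is maximized at j = 24/2 = 12.

12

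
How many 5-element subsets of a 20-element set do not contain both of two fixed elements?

All 5-subsets: C(20,5) = 15504. Those containing both fixed elements: C(18,3) = 816.
15504 − 816 = 14688.

14688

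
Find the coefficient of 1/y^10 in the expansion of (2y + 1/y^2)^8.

General term: C(8,j)·(2y)^j·(1/y^2)^(8-j), with y-exponent 1j − 2(8−j) = 3j − 16.
Set 3j − 16 = -10: j = 2.
C(8,2) = 28; 2^2 = 4; 1^6 = 1.
Coefficient = 28 · 4 · 1 = 112.

112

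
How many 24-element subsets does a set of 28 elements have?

C(28,24) = C(28,4) by symmetry.
C(28,4) = (28·27·26·25) / 4! = 491400 / 24 = 20475.

20475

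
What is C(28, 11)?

21474180

C(28,11) = (28·27·26·25·24·23·22·21·20·19·18) / 11! = 857180548224000 / 39916800 = 21474180.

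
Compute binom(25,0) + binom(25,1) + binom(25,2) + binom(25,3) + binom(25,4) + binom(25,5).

68406

1 + 25 + 300 + 2300 + 12650 + 53130 = 68406.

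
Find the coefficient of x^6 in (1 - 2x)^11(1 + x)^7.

-1995

Coefficient of x^6 = Σ_{j} C(11,j)·(-2)^j·C(7,6-j)·1^(6-j) for j from 0 to 6.
= 7 + (-462) + 7700 + (-46200) + 110880 + (-103488) + 29568 = -1995.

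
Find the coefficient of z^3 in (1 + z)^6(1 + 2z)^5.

Coefficient of z^3 = Σ_{j} C(6,j)·1^j·C(5,3-j)·2^(3-j) for j from 0 to 3.
= 80 + 240 + 150 + 20 = 490.

490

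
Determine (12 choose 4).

C(12,4) = (12·11·10·9) / 4! = 11880 / 24 = 495.

495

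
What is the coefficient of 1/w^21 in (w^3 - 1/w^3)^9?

General term: C(9,j)·(w^3)^j·(-1/w^3)^(9-j), with w-exponent 3j − 3(9−j) = 6j − 27.
Set 6j − 27 = -21: j = 1.
C(9,1) = 9; 1^1 = 1; (-1)^8 = 1.
Coefficient = 9 · 1 · 1 = 9.

9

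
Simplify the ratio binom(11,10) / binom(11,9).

C(n,k+1)/C(n,k) = (n−k)/(k+1) = (11−9)/(9+1) = 2/10 = 1/5.

1/5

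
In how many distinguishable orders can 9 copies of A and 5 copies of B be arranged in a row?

2002

Choose positions for the A's: C(14,9) = 2002.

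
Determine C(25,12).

C(25,12) = (25·24·23·22·21·20·19·18·17·16·15·14) / 12! = 2490952020480000 / 479001600 = 5200300.

5200300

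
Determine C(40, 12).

5586853480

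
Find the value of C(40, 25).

40225345056

C(40,25) = C(40,15) by symmetry.
C(40,15) = (40·39·38·37·36·35·34·33·32·31·30·29·28·27·26) / 15! = 52601652673686724608000 / 1307674368000 = 40225345056.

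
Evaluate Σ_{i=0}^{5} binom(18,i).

12616

1 + 18 + 153 + 816 + 3060 + 8568 = 12616.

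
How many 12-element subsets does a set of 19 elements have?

C(19,12) = C(19,7) by symmetry.
C(19,7) = (19·18·17·16·15·14·13) / 7! = 253955520 / 5040 = 50388.

50388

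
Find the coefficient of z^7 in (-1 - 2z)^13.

-219648

The general term is C(13,j)·(-1)^j·(-2z)^(13-j); the z^7 term has j = 6.
C(13,6) = 1716.
Coefficient = C(13,6) · (-2)^7 = 1716 · (-128) = -219648.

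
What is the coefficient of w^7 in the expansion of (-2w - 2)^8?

2048

The general term is C(8,j)·(-2w)^j·(-2)^(8-j); the w^7 term has j = 7.
C(8,7) = 8.
Coefficient = C(8,7) · (-2)^7 · (-2)^1 = 8 · (-128) · (-2) = 2048.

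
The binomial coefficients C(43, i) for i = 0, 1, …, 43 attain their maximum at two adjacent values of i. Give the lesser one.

21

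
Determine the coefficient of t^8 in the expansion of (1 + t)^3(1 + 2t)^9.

36288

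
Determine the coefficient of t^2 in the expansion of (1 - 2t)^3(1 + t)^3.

Coefficient of t^2 = Σ_{j} C(3,j)·(-2)^j·C(3,2-j)·1^(2-j) for j from 0 to 2.
= 3 + (-18) + 12 = -3.

-3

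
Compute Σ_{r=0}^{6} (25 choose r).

245506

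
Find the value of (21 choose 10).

352716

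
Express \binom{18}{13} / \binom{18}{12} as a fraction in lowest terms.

6/13

C(n,k+1)/C(n,k) = (n−k)/(k+1) = (18−12)/(12+1) = 6/13.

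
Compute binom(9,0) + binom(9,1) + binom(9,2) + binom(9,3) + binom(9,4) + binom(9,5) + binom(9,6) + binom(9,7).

502

1 + 9 + 36 + 84 + 126 + 126 + 84 + 36 = 502.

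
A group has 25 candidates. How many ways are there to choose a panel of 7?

This is C(25,7) = 480700.

480700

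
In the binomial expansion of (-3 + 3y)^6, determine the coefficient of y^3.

The general term is C(6,j)·(-3)^j·(3y)^(6-j); the y^3 term has j = 3.
C(6,3) = 20.
Coefficient = C(6,3) · (-3)^3 · 3^3 = 20 · (-27) · 27 = -14580.

-14580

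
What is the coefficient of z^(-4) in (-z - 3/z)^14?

39405366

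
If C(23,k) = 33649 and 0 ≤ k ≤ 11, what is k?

C(23,k) increases on 0 ≤ k ≤ 11. C(23,4) = 8855 and C(23,5) = 33649, so k = 5.

5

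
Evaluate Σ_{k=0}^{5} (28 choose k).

1 + 28 + 378 + 3276 + 20475 + 98280 = 122438.

122438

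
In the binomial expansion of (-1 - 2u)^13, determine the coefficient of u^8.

-329472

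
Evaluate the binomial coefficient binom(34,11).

286097760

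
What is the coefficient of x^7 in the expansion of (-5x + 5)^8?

-3125000

The general term is C(8,j)·(-5x)^j·(5)^(8-j); the x^7 term has j = 7.
C(8,7) = 8.
Coefficient = C(8,7) · (-5)^7 · 5^1 = 8 · (-78125) · 5 = -3125000.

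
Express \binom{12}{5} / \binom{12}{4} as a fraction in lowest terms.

8/5

C(n,k+1)/C(n,k) = (n−k)/(k+1) = (12−4)/(4+1) = 8/5.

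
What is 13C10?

286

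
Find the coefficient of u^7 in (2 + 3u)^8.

34992

The general term is C(8,j)·(2)^j·(3u)^(8-j); the u^7 term has j = 1.
C(8,1) = 8.
Coefficient = C(8,1) · 2^1 · 3^7 = 8 · 2 · 2187 = 34992.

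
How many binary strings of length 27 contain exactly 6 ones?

296010

Choose the 6 positions: C(27,6) = 296010.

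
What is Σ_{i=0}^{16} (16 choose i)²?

601080390

By Vandermonde's identity, Σ C(16,i)² = C(32,16) = 601080390.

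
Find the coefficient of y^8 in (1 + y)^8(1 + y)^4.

Coefficient of y^8 = Σ_{j} C(8,j)·C(4,8-j) for j from 4 to 8.
= 70 + 224 + 168 + 32 + 1 = 495.

495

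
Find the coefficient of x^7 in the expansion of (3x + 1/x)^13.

General term: C(13,j)·(3x)^j·(1/x)^(13-j), with x-exponent 1j − 1(13−j) = 2j − 13.
Set 2j − 13 = 7: j = 10.
C(13,10) = 286; 3^10 = 59049; 1^3 = 1.
Coefficient = 286 · 59049 · 1 = 16888014.

16888014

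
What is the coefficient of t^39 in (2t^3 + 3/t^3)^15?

737280

General term: C(15,j)·(2t^3)^j·(3/t^3)^(15-j), with t-exponent 3j − 3(15−j) = 6j − 45.
Set 6j − 45 = 39: j = 14.
C(15,14) = 15; 2^14 = 16384; 3^1 = 3.
Coefficient = 15 · 16384 · 3 = 737280.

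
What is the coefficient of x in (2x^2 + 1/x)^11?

5280

General term: C(11,j)·(2x^2)^j·(1/x)^(11-j), with x-exponent 2j − 1(11−j) = 3j − 11.
Set 3j − 11 = 1: j = 4.
C(11,4) = 330; 2^4 = 16; 1^7 = 1.
Coefficient = 330 · 16 · 1 = 5280.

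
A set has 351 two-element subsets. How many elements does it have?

n(n−1)/2 = 351 ⇒ n(n−1) = 702. Since 27·26 = 702, n = 27.

27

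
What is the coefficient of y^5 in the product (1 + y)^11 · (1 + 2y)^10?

Coefficient of y^5 = Σ_{j} C(11,j)·1^j·C(10,5-j)·2^(5-j) for j from 0 to 5.
= 8064 + 36960 + 52800 + 29700 + 6600 + 462 = 134586.

134586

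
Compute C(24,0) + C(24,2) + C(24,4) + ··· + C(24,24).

8388608

Half of (1+1)^24 + (1−1)^24 gives the even-index sum: 2^23 = 8388608.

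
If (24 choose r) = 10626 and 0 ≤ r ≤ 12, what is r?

4

C(24,r) increases on 0 ≤ r ≤ 12. C(24,3) = 2024 and C(24,4) = 10626, so r = 4.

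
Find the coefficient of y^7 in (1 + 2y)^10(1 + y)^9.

Coefficient of y^7 = Σ_{j} C(10,j)·2^j·C(9,7-j)·1^(7-j) for j from 0 to 7.
= 36 + 1680 + 22680 + 120960 + 282240 + 290304 + 120960 + 15360 = 854220.

854220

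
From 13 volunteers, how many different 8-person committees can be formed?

1287

This is C(13,8) = 1287.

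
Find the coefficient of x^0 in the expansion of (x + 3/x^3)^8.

General term: C(8,j)·(x)^j·(3/x^3)^(8-j), with x-exponent 1j − 3(8−j) = 4j − 24.
Set 4j − 24 = 0: j = 6.
C(8,6) = 28; 1^6 = 1; 3^2 = 9.
Coefficient = 28 · 1 · 9 = 252.

252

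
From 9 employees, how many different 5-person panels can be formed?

126

This is C(9,5) = 126.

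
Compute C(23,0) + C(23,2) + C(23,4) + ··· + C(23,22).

4194304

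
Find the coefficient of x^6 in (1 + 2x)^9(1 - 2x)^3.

Coefficient of x^6 = Σ_{j} C(9,j)·2^j·C(3,6-j)·(-2)^(6-j) for j from 3 to 6.
= (-5376) + 24192 + (-24192) + 5376 = 0.

0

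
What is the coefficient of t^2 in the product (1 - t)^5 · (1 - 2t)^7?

164

Coefficient of t^2 = Σ_{j} C(5,j)·(-1)^j·C(7,2-j)·(-2)^(2-j) for j from 0 to 2.
= 84 + 70 + 10 = 164.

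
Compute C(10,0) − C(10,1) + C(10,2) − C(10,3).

-84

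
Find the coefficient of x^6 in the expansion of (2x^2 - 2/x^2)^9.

-43008

General term: C(9,j)·(2x^2)^j·(-2/x^2)^(9-j), with x-exponent 2j − 2(9−j) = 4j − 18.
Set 4j − 18 = 6: j = 6.
C(9,6) = 84; 2^6 = 64; (-2)^3 = -8.
Coefficient = 84 · 64 · (-8) = -43008.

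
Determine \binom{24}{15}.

C(24,15) = C(24,9) by symmetry.
C(24,9) = (24·23·22·21·20·19·18·17·16) / 9! = 474467051520 / 362880 = 1307504.

1307504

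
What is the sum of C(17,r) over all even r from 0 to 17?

65536

Even-r terms of row 17 sum to 2^16 = 65536.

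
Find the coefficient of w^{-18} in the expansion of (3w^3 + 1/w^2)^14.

General term: C(14,j)·(3w^3)^j·(1/w^2)^(14-j), with w-exponent 3j − 2(14−j) = 5j − 28.
Set 5j − 28 = -18: j = 2.
C(14,2) = 91; 3^2 = 9; 1^12 = 1.
Coefficient = 91 · 9 · 1 = 819.

819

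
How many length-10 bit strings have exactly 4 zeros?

210

Choose the 4 positions: C(10,4) = 210.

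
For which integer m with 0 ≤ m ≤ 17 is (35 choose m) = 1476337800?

C(35,m) increases on 0 ≤ m ≤ 17. C(35,12) = 834451800 and C(35,13) = 1476337800, so m = 13.

13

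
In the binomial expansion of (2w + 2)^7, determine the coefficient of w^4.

4480

The general term is C(7,j)·(2w)^j·(2)^(7-j); the w^4 term has j = 4.
C(7,4) = 35.
Coefficient = C(7,4) · 2^4 · 2^3 = 35 · 16 · 8 = 4480.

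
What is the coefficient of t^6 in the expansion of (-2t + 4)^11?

The general term is C(11,j)·(-2t)^j·(4)^(11-j); the t^6 term has j = 6.
C(11,6) = 462.
Coefficient = C(11,6) · (-2)^6 · 4^5 = 462 · 64 · 1024 = 30277632.

30277632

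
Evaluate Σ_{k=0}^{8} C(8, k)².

12870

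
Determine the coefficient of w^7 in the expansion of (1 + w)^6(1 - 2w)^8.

-816

Coefficient of w^7 = Σ_{j} C(6,j)·1^j·C(8,7-j)·(-2)^(7-j) for j from 0 to 6.
= (-1024) + 10752 + (-26880) + 22400 + (-6720) + 672 + (-16) = -816.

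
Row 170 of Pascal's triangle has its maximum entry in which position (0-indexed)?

85

C(170,m) is maximized at m = 170/2 = 85.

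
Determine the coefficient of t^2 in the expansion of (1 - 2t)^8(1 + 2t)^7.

-28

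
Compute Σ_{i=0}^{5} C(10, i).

1 + 10 + 45 + 120 + 210 + 252 = 638.

638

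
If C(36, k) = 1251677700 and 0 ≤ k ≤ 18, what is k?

12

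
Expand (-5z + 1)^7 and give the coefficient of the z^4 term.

The general term is C(7,j)·(-5z)^j·(1)^(7-j); the z^4 term has j = 4.
C(7,4) = 35.
Coefficient = C(7,4) · (-5)^4 = 35 · 625 = 21875.

21875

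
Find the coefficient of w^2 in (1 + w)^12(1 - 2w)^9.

-6

Coefficient of w^2 = Σ_{j} C(12,j)·1^j·C(9,2-j)·(-2)^(2-j) for j from 0 to 2.
= 144 + (-216) + 66 = -6.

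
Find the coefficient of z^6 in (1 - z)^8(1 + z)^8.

-56

Coefficient of z^6 = Σ_{j} C(8,j)·(-1)^j·C(8,6-j)·1^(6-j) for j from 0 to 6.
= 28 + (-448) + 1960 + (-3136) + 1960 + (-448) + 28 = -56.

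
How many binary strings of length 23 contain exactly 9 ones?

Choose the 9 positions: C(23,9) = 817190.

817190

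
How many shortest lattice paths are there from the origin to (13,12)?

Each path is a sequence of 25 steps with 13 rights: C(25,13) = 5200300.

5200300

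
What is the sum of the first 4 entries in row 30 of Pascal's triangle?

1 + 30 + 435 + 4060 = 4526.

4526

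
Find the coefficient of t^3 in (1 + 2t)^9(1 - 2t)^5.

-128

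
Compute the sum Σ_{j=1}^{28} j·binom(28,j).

3758096384

Since j·C(28,j) = 28·C(27,j−1), the sum is 28·2^27 = 28·134217728 = 3758096384.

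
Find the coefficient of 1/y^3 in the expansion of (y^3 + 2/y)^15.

General term: C(15,j)·(y^3)^j·(2/y)^(15-j), with y-exponent 3j − 1(15−j) = 4j − 15.
Set 4j − 15 = -3: j = 3.
C(15,3) = 455; 1^3 = 1; 2^12 = 4096.
Coefficient = 455 · 1 · 4096 = 1863680.

1863680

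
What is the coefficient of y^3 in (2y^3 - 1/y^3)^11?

General term: C(11,j)·(2y^3)^j·(-1/y^3)^(11-j), with y-exponent 3j − 3(11−j) = 6j − 33.
Set 6j − 33 = 3: j = 6.
C(11,6) = 462; 2^6 = 64; (-1)^5 = -1.
Coefficient = 462 · 64 · (-1) = -29568.

-29568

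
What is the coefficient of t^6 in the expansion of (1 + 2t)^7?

The general term is C(7,j)·(1)^j·(2t)^(7-j); the t^6 term has j = 1.
C(7,1) = 7.
Coefficient = C(7,1) · 2^6 = 7 · 64 = 448.

448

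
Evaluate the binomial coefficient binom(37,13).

C(37,13) = (37·36·35·34·33·32·31·30·29·28·27·26·25) / 13! = 22183557976419840000 / 6227020800 = 3562467300.

3562467300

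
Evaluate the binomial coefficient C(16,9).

11440

C(16,9) = C(16,7) by symmetry.
C(16,7) = (16·15·14·13·12·11·10) / 7! = 57657600 / 5040 = 11440.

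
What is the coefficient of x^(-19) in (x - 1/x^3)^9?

-36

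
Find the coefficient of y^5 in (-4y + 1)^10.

-258048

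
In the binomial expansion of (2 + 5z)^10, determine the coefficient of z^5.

The general term is C(10,j)·(2)^j·(5z)^(10-j); the z^5 term has j = 5.
C(10,5) = 252.
Coefficient = C(10,5) · 2^5 · 5^5 = 252 · 32 · 3125 = 25200000.

25200000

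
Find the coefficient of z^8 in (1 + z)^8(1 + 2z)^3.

833

Coefficient of z^8 = Σ_{j} C(8,j)·1^j·C(3,8-j)·2^(8-j) for j from 5 to 8.
= 448 + 336 + 48 + 1 = 833.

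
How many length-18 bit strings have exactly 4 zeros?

Choose the 4 positions: C(18,4) = 3060.

3060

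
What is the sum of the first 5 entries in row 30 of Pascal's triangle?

1 + 30 + 435 + 4060 + 27405 = 31931.

31931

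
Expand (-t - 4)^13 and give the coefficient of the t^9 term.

-183040

The general term is C(13,j)·(-t)^j·(-4)^(13-j); the t^9 term has j = 9.
C(13,9) = 715.
Coefficient = C(13,9) · (-1)^9 · (-4)^4 = 715 · (-1) · 256 = -183040.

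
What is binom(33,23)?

92561040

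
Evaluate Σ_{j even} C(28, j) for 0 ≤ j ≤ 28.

Half of (1+1)^28 + (1−1)^28 gives the even-index sum: 2^27 = 134217728.

134217728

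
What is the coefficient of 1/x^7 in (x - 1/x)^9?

9

General term: C(9,j)·(x)^j·(-1/x)^(9-j), with x-exponent 1j − 1(9−j) = 2j − 9.
Set 2j − 9 = -7: j = 1.
C(9,1) = 9; 1^1 = 1; (-1)^8 = 1.
Coefficient = 9 · 1 · 1 = 9.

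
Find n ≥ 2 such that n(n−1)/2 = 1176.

49

n(n−1)/2 = 1176 ⇒ n(n−1) = 2352. Since 49·48 = 2352, n = 49.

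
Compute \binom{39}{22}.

51021117810

C(39,22) = C(39,17) by symmetry.
C(39,17) = (39·38·37·36·35·34·33·32·31·30·29·28·27·26·25·24·23) / 17! = 18147570172421919989760000 / 355687428096000 = 51021117810.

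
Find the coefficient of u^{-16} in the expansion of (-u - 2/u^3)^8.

General term: C(8,j)·(-u)^j·(-2/u^3)^(8-j), with u-exponent 1j − 3(8−j) = 4j − 24.
Set 4j − 24 = -16: j = 2.
C(8,2) = 28; (-1)^2 = 1; (-2)^6 = 64.
Coefficient = 28 · 1 · 64 = 1792.

1792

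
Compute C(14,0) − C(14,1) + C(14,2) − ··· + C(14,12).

The partial alternating sum Σ_{k=0}^{12} (−1)^k C(14,k) = (−1)^12 C(13,12) = 13.

13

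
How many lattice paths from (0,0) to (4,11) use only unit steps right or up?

1365

Each path is a sequence of 15 steps with 4 rights: C(15,4) = 1365.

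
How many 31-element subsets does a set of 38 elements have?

C(38,31) = C(38,7) by symmetry.
C(38,7) = (38·37·36·35·34·33·32) / 7! = 63606090240 / 5040 = 12620256.

12620256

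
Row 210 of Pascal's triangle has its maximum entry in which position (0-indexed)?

C(210,m) is maximized at m = 210/2 = 105.

105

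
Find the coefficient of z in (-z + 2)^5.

The general term is C(5,j)·(-z)^j·(2)^(5-j); the z^1 term has j = 1.
C(5,1) = 5.
Coefficient = C(5,1) · (-1)^1 · 2^4 = 5 · (-1) · 16 = -80.

-80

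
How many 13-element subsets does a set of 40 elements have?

12033222880

C(40,13) = (40·39·38·37·36·35·34·33·32·31·30·29·28) / 13! = 74931129164795904000 / 6227020800 = 12033222880.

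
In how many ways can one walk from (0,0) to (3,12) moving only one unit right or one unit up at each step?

Each path is a sequence of 15 steps with 3 rights: C(15,3) = 455.

455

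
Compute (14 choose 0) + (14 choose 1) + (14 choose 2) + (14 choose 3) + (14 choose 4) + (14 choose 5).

1 + 14 + 91 + 364 + 1001 + 2002 = 3473.

3473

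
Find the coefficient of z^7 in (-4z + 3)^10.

-53084160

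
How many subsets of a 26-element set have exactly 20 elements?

230230

Choose the 20 positions: C(26,20) = 230230.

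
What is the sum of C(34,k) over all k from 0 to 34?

The entries of row 34 sum to 2^34 = 17179869184.

17179869184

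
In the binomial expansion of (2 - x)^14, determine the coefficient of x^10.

16016

The general term is C(14,j)·(2)^j·(-x)^(14-j); the x^10 term has j = 4.
C(14,4) = 1001.
Coefficient = C(14,4) · 2^4 = 1001 · 16 = 16016.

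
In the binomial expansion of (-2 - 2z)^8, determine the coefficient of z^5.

The general term is C(8,j)·(-2)^j·(-2z)^(8-j); the z^5 term has j = 3.
C(8,3) = 56.
Coefficient = C(8,3) · (-2)^3 · (-2)^5 = 56 · (-8) · (-32) = 14336.

14336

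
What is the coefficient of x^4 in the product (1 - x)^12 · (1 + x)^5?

Coefficient of x^4 = Σ_{j} C(12,j)·(-1)^j·C(5,4-j)·1^(4-j) for j from 0 to 4.
= 5 + (-120) + 660 + (-1100) + 495 = -60.

-60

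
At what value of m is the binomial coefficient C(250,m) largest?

125

C(250,m) is maximized at m = 250/2 = 125.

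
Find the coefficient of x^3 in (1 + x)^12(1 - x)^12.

0

Coefficient of x^3 = Σ_{j} C(12,j)·1^j·C(12,3-j)·(-1)^(3-j) for j from 0 to 3.
= (-220) + 792 + (-792) + 220 = 0.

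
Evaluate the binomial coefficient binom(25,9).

2042975

C(25,9) = (25·24·23·22·21·20·19·18·17) / 9! = 741354768000 / 362880 = 2042975.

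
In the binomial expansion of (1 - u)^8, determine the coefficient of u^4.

70

The general term is C(8,j)·(1)^j·(-u)^(8-j); the u^4 term has j = 4.
C(8,4) = 70.
Coefficient = C(8,4) = 70.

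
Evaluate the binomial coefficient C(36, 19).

8597496600

C(36,19) = C(36,17) by symmetry.
C(36,17) = (36·35·34·33·32·31·30·29·28·27·26·25·24·23·22·21·20) / 17! = 3058021453718104473600000 / 355687428096000 = 8597496600.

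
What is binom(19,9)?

C(19,9) = (19·18·17·16·15·14·13·12·11) / 9! = 33522128640 / 362880 = 92378.

92378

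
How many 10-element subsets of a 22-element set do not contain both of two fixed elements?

All 10-subsets: C(22,10) = 646646. Those containing both fixed elements: C(20,8) = 125970.
646646 − 125970 = 520676.

520676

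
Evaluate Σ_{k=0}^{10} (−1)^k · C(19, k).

The partial alternating sum Σ_{k=0}^{10} (−1)^k C(19,k) = (−1)^10 C(18,10) = 43758.

43758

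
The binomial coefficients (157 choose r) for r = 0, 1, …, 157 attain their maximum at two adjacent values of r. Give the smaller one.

78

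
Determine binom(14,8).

3003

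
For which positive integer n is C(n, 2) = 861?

n(n−1)/2 = 861 ⇒ n(n−1) = 1722. Since 42·41 = 1722, n = 42.

42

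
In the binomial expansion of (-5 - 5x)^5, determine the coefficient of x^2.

The general term is C(5,j)·(-5)^j·(-5x)^(5-j); the x^2 term has j = 3.
C(5,3) = 10.
Coefficient = C(5,3) · (-5)^3 · (-5)^2 = 10 · (-125) · 25 = -31250.

-31250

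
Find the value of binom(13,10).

286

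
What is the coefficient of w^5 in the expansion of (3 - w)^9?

-10206

The general term is C(9,j)·(3)^j·(-w)^(9-j); the w^5 term has j = 4.
C(9,4) = 126.
Coefficient = C(9,4) · 3^4 · (-1)^5 = 126 · 81 · (-1) = -10206.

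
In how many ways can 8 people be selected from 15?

6435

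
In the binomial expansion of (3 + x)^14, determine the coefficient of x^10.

81081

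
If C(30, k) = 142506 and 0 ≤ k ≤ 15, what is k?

5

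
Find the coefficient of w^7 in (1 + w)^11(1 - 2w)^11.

-2706

Coefficient of w^7 = Σ_{j} C(11,j)·1^j·C(11,7-j)·(-2)^(7-j) for j from 0 to 7.
= (-42240) + 325248 + (-813120) + 871200 + (-435600) + 101640 + (-10164) + 330 = -2706.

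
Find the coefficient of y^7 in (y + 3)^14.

7505784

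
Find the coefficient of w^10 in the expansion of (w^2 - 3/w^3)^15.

110565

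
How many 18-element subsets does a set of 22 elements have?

7315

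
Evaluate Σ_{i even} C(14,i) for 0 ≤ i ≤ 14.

8192

Half of (1+1)^14 + (1−1)^14 gives the even-index sum: 2^13 = 8192.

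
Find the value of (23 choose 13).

C(23,13) = C(23,10) by symmetry.
C(23,10) = (23·22·21·20·19·18·17·16·15·14) / 10! = 4151586700800 / 3628800 = 1144066.

1144066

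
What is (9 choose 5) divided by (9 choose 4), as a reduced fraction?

1

C(n,k+1)/C(n,k) = (n−k)/(k+1) = (9−4)/(4+1) = 5/5 = 1.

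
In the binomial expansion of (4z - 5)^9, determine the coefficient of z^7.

14745600

The general term is C(9,j)·(4z)^j·(-5)^(9-j); the z^7 term has j = 7.
C(9,7) = 36.
Coefficient = C(9,7) · 4^7 · (-5)^2 = 36 · 16384 · 25 = 14745600.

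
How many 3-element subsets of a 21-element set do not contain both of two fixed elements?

All 3-subsets: C(21,3) = 1330. Those containing both fixed elements: C(19,1) = 19.
1330 − 19 = 1311.

1311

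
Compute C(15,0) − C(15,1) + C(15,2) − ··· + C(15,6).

3003

The partial alternating sum Σ_{k=0}^{6} (−1)^k C(15,k) = (−1)^6 C(14,6) = 3003.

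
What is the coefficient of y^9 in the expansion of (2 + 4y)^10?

The general term is C(10,j)·(2)^j·(4y)^(10-j); the y^9 term has j = 1.
C(10,1) = 10.
Coefficient = C(10,1) · 2^1 · 4^9 = 10 · 2 · 262144 = 5242880.

5242880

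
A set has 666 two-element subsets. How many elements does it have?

37

n(n−1)/2 = 666 ⇒ n(n−1) = 1332. Since 37·36 = 1332, n = 37.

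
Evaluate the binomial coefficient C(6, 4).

C(6,4) = C(6,2) by symmetry.
C(6,2) = (6·5) / 2! = 30 / 2 = 15.

15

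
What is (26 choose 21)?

65780

C(26,21) = C(26,5) by symmetry.
C(26,5) = (26·25·24·23·22) / 5! = 7893600 / 120 = 65780.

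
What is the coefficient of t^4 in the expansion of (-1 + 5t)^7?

-21875

The general term is C(7,j)·(-1)^j·(5t)^(7-j); the t^4 term has j = 3.
C(7,3) = 35.
Coefficient = C(7,3) · (-1)^3 · 5^4 = 35 · (-1) · 625 = -21875.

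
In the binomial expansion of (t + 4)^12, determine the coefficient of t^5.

12976128

The general term is C(12,j)·(t)^j·(4)^(12-j); the t^5 term has j = 5.
C(12,5) = 792.
Coefficient = C(12,5) · 4^7 = 792 · 16384 = 12976128.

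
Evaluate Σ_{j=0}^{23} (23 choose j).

Setting x = 1 in (1+x)^23 gives Σ C(23,j) = 2^23 = 8388608.

8388608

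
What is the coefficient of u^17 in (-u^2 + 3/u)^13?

General term: C(13,j)·(-u^2)^j·(3/u)^(13-j), with u-exponent 2j − 1(13−j) = 3j − 13.
Set 3j − 13 = 17: j = 10.
C(13,10) = 286; (-1)^10 = 1; 3^3 = 27.
Coefficient = 286 · 1 · 27 = 7722.

7722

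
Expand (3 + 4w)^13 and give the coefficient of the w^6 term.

15371845632

The general term is C(13,j)·(3)^j·(4w)^(13-j); the w^6 term has j = 7.
C(13,7) = 1716.
Coefficient = C(13,7) · 3^7 · 4^6 = 1716 · 2187 · 4096 = 15371845632.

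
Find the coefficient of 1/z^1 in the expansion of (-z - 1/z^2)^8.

56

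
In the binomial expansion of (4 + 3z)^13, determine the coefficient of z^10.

The general term is C(13,j)·(4)^j·(3z)^(13-j); the z^10 term has j = 3.
C(13,3) = 286.
Coefficient = C(13,3) · 4^3 · 3^10 = 286 · 64 · 59049 = 1080832896.

1080832896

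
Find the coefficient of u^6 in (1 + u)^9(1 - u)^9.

Coefficient of u^6 = Σ_{j} C(9,j)·1^j·C(9,6-j)·(-1)^(6-j) for j from 0 to 6.
= 84 + (-1134) + 4536 + (-7056) + 4536 + (-1134) + 84 = -84.

-84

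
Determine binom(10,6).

210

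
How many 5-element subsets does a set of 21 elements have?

20349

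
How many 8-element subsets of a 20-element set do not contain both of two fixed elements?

All 8-subsets: C(20,8) = 125970. Those containing both fixed elements: C(18,6) = 18564.
125970 − 18564 = 107406.

107406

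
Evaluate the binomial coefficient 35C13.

C(35,13) = (35·34·33·32·31·30·29·28·27·26·25·24·23) / 13! = 9193186188426240000 / 6227020800 = 1476337800.

1476337800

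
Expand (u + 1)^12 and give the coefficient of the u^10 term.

The general term is C(12,j)·(u)^j·(1)^(12-j); the u^10 term has j = 10.
C(12,10) = 66.
Coefficient = C(12,10) = 66.

66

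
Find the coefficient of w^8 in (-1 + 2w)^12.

The general term is C(12,j)·(-1)^j·(2w)^(12-j); the w^8 term has j = 4.
C(12,4) = 495.
Coefficient = C(12,4) · 2^8 = 495 · 256 = 126720.

126720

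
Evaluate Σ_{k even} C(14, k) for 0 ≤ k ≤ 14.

8192

Even-k terms of row 14 sum to 2^13 = 8192.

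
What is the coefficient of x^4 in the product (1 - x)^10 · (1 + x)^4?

Coefficient of x^4 = Σ_{j} C(10,j)·(-1)^j·C(4,4-j)·1^(4-j) for j from 0 to 4.
= 1 + (-40) + 270 + (-480) + 210 = -39.

-39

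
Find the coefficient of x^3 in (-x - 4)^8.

57344

The general term is C(8,j)·(-x)^j·(-4)^(8-j); the x^3 term has j = 3.
C(8,3) = 56.
Coefficient = C(8,3) · (-1)^3 · (-4)^5 = 56 · (-1) · (-1024) = 57344.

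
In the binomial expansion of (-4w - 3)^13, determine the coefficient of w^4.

-3602776320

The general term is C(13,j)·(-4w)^j·(-3)^(13-j); the w^4 term has j = 4.
C(13,4) = 715.
Coefficient = C(13,4) · (-4)^4 · (-3)^9 = 715 · 256 · (-19683) = -3602776320.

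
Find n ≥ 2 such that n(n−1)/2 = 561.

34

n(n−1)/2 = 561 ⇒ n(n−1) = 1122. Since 34·33 = 1122, n = 34.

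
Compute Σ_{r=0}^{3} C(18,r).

988

1 + 18 + 153 + 816 = 988.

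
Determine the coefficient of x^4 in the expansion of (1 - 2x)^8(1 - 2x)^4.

7920

Coefficient of x^4 = Σ_{j} C(8,j)·(-2)^j·C(4,4-j)·(-2)^(4-j) for j from 0 to 4.
= 16 + 512 + 2688 + 3584 + 1120 = 7920.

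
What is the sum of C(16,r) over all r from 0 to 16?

Setting x = 1 in (1+x)^16 gives Σ C(16,r) = 2^16 = 65536.

65536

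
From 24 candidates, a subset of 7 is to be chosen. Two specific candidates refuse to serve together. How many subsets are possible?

All 7-subsets: C(24,7) = 346104. Those containing both fixed elements: C(22,5) = 26334.
346104 − 26334 = 319770.

319770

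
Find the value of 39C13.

8122425444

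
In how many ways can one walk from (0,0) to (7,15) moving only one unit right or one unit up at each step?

Each path is a sequence of 22 steps with 7 rights: C(22,7) = 170544.

170544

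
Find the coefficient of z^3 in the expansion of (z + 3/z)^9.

2268

General term: C(9,j)·(z)^j·(3/z)^(9-j), with z-exponent 1j − 1(9−j) = 2j − 9.
Set 2j − 9 = 3: j = 6.
C(9,6) = 84; 1^6 = 1; 3^3 = 27.
Coefficient = 84 · 1 · 27 = 2268.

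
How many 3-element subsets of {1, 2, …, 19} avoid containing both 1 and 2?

952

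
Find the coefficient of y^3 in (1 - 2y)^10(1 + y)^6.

Coefficient of y^3 = Σ_{j} C(10,j)·(-2)^j·C(6,3-j)·1^(3-j) for j from 0 to 3.
= 20 + (-300) + 1080 + (-960) = -160.

-160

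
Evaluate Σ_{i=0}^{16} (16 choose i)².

Σ C(16,i)² is the coefficient of x^16 in (1+x)^16(1+x)^16 = (1+x)^32, i.e. C(32,16) = 601080390.

601080390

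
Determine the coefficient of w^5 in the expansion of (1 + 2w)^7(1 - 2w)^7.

0

Coefficient of w^5 = Σ_{j} C(7,j)·2^j·C(7,5-j)·(-2)^(5-j) for j from 0 to 5.
= (-672) + 7840 + (-23520) + 23520 + (-7840) + 672 = 0.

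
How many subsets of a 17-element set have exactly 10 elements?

Choose the 10 positions: C(17,10) = 19448.

19448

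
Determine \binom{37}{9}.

124403620

C(37,9) = (37·36·35·34·33·32·31·30·29) / 9! = 45143585625600 / 362880 = 124403620.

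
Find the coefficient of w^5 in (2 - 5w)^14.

The general term is C(14,j)·(2)^j·(-5w)^(14-j); the w^5 term has j = 9.
C(14,9) = 2002.
Coefficient = C(14,9) · 2^9 · (-5)^5 = 2002 · 512 · (-3125) = -3203200000.

-3203200000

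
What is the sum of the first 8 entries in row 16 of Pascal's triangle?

1 + 16 + 120 + 560 + 1820 + 4368 + 8008 + 11440 = 26333.

26333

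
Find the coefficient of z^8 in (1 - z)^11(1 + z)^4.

99

Coefficient of z^8 = Σ_{j} C(11,j)·(-1)^j·C(4,8-j)·1^(8-j) for j from 4 to 8.
= 330 + (-1848) + 2772 + (-1320) + 165 = 99.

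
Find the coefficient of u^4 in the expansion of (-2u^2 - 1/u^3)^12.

126720

General term: C(12,j)·(-2u^2)^j·(-1/u^3)^(12-j), with u-exponent 2j − 3(12−j) = 5j − 36.
Set 5j − 36 = 4: j = 8.
C(12,8) = 495; (-2)^8 = 256; (-1)^4 = 1.
Coefficient = 495 · 256 · 1 = 126720.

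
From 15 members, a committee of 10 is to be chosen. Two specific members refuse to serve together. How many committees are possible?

1716

All 10-subsets: C(15,10) = 3003. Those containing both fixed elements: C(13,8) = 1287.
3003 − 1287 = 1716.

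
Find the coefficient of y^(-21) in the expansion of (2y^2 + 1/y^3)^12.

1760

General term: C(12,j)·(2y^2)^j·(1/y^3)^(12-j), with y-exponent 2j − 3(12−j) = 5j − 36.
Set 5j − 36 = -21: j = 3.
C(12,3) = 220; 2^3 = 8; 1^9 = 1.
Coefficient = 220 · 8 · 1 = 1760.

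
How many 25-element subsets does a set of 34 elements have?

52451256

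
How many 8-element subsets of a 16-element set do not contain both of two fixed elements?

All 8-subsets: C(16,8) = 12870. Those containing both fixed elements: C(14,6) = 3003.
12870 − 3003 = 9867.

9867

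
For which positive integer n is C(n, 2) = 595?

35

n(n−1)/2 = 595 ⇒ n(n−1) = 1190. Since 35·34 = 1190, n = 35.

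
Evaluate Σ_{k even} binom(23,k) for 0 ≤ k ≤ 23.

4194304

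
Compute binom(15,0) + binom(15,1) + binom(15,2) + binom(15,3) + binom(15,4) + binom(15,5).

4944

1 + 15 + 105 + 455 + 1365 + 3003 = 4944.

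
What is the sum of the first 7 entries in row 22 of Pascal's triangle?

1 + 22 + 231 + 1540 + 7315 + 26334 + 74613 = 110056.

110056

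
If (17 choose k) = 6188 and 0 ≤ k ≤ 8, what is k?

5

C(17,k) increases on 0 ≤ k ≤ 8. C(17,4) = 2380 and C(17,5) = 6188, so k = 5.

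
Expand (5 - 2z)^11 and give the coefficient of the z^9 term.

The general term is C(11,j)·(5)^j·(-2z)^(11-j); the z^9 term has j = 2.
C(11,2) = 55.
Coefficient = C(11,2) · 5^2 · (-2)^9 = 55 · 25 · (-512) = -704000.

-704000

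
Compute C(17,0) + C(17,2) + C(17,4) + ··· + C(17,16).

Half of (1+1)^17 + (1−1)^17 gives the even-index sum: 2^16 = 65536.

65536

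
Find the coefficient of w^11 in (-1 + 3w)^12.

-2125764

The general term is C(12,j)·(-1)^j·(3w)^(12-j); the w^11 term has j = 1.
C(12,1) = 12.
Coefficient = C(12,1) · (-1)^1 · 3^11 = 12 · (-1) · 177147 = -2125764.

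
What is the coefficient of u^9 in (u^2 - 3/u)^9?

-2268

General term: C(9,j)·(u^2)^j·(-3/u)^(9-j), with u-exponent 2j − 1(9−j) = 3j − 9.
Set 3j − 9 = 9: j = 6.
C(9,6) = 84; 1^6 = 1; (-3)^3 = -27.
Coefficient = 84 · 1 · (-27) = -2268.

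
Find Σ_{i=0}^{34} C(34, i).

17179869184

Setting x = 1 in (1+x)^34 gives Σ C(34,i) = 2^34 = 17179869184.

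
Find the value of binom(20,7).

C(20,7) = (20·19·18·17·16·15·14) / 7! = 390700800 / 5040 = 77520.

77520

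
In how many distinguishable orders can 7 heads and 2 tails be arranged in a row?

Choose positions for the heads: C(9,7) = 36.

36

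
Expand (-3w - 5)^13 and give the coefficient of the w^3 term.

The general term is C(13,j)·(-3w)^j·(-5)^(13-j); the w^3 term has j = 3.
C(13,3) = 286.
Coefficient = C(13,3) · (-3)^3 · (-5)^10 = 286 · (-27) · 9765625 = -75410156250.

-75410156250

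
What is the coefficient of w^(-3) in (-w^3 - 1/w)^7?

-7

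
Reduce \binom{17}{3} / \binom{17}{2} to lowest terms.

C(n,k+1)/C(n,k) = (n−k)/(k+1) = (17−2)/(2+1) = 15/3 = 5.

5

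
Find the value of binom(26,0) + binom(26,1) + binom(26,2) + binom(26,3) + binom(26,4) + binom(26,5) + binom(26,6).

1 + 26 + 325 + 2600 + 14950 + 65780 + 230230 = 313912.

313912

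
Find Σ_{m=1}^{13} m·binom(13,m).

Since m·C(13,m) = 13·C(12,m−1), the sum is 13·2^12 = 13·4096 = 53248.

53248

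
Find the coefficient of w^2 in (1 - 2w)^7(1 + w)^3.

Coefficient of w^2 = Σ_{j} C(7,j)·(-2)^j·C(3,2-j)·1^(2-j) for j from 0 to 2.
= 3 + (-42) + 84 = 45.

45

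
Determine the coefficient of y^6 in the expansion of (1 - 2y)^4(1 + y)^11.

Coefficient of y^6 = Σ_{j} C(4,j)·(-2)^j·C(11,6-j)·1^(6-j) for j from 0 to 4.
= 462 + (-3696) + 7920 + (-5280) + 880 = 286.

286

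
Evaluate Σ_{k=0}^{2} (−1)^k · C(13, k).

66

The partial alternating sum Σ_{k=0}^{2} (−1)^k C(13,k) = (−1)^2 C(12,2) = 66.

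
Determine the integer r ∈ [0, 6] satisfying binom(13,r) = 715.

C(13,r) increases on 0 ≤ r ≤ 6. C(13,3) = 286 and C(13,4) = 715, so r = 4.

4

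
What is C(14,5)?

C(14,5) = (14·13·12·11·10) / 5! = 240240 / 120 = 2002.

2002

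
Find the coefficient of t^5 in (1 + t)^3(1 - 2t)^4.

Coefficient of t^5 = Σ_{j} C(3,j)·1^j·C(4,5-j)·(-2)^(5-j) for j from 1 to 3.
= 48 + (-96) + 24 = -24.

-24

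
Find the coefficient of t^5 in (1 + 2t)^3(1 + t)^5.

Coefficient of t^5 = Σ_{j} C(3,j)·2^j·C(5,5-j)·1^(5-j) for j from 0 to 3.
= 1 + 30 + 120 + 80 = 231.

231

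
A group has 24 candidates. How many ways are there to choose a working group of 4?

10626

This is C(24,4) = 10626.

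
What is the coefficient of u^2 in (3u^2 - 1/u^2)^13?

3752892

General term: C(13,j)·(3u^2)^j·(-1/u^2)^(13-j), with u-exponent 2j − 2(13−j) = 4j − 26.
Set 4j − 26 = 2: j = 7.
C(13,7) = 1716; 3^7 = 2187; (-1)^6 = 1.
Coefficient = 1716 · 2187 · 1 = 3752892.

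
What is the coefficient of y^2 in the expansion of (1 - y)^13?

78

The general term is C(13,j)·(1)^j·(-y)^(13-j); the y^2 term has j = 11.
C(13,11) = 78.
Coefficient = C(13,11) = 78.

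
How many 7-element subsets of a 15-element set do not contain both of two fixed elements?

All 7-subsets: C(15,7) = 6435. Those containing both fixed elements: C(13,5) = 1287.
6435 − 1287 = 5148.

5148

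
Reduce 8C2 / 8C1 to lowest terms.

C(n,k+1)/C(n,k) = (n−k)/(k+1) = (8−1)/(1+1) = 7/2.

7/2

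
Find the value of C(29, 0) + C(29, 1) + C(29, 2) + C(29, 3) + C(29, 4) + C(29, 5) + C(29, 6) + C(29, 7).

1 + 29 + 406 + 3654 + 23751 + 118755 + 475020 + 1560780 = 2182396.

2182396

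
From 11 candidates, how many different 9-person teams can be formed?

55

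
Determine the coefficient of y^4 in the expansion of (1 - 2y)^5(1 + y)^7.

Coefficient of y^4 = Σ_{j} C(5,j)·(-2)^j·C(7,4-j)·1^(4-j) for j from 0 to 4.
= 35 + (-350) + 840 + (-560) + 80 = 45.

45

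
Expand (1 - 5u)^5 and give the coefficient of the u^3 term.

The general term is C(5,j)·(1)^j·(-5u)^(5-j); the u^3 term has j = 2.
C(5,2) = 10.
Coefficient = C(5,2) · (-5)^3 = 10 · (-125) = -1250.

-1250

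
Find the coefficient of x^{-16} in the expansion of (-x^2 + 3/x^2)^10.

-196830

General term: C(10,j)·(-x^2)^j·(3/x^2)^(10-j), with x-exponent 2j − 2(10−j) = 4j − 20.
Set 4j − 20 = -16: j = 1.
C(10,1) = 10; (-1)^1 = -1; 3^9 = 19683.
Coefficient = 10 · (-1) · 19683 = -196830.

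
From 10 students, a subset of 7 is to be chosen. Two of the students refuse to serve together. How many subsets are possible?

64

All 7-subsets: C(10,7) = 120. Those containing both fixed elements: C(8,5) = 56.
120 − 56 = 64.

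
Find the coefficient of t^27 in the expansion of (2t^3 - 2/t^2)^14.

General term: C(14,j)·(2t^3)^j·(-2/t^2)^(14-j), with t-exponent 3j − 2(14−j) = 5j − 28.
Set 5j − 28 = 27: j = 11.
C(14,11) = 364; 2^11 = 2048; (-2)^3 = -8.
Coefficient = 364 · 2048 · (-8) = -5963776.

-5963776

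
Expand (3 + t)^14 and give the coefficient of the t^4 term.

59108049

The general term is C(14,j)·(3)^j·(t)^(14-j); the t^4 term has j = 10.
C(14,10) = 1001.
Coefficient = C(14,10) · 3^10 = 1001 · 59049 = 59108049.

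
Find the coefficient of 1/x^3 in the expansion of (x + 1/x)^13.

General term: C(13,j)·(x)^j·(1/x)^(13-j), with x-exponent 1j − 1(13−j) = 2j − 13.
Set 2j − 13 = -3: j = 5.
C(13,5) = 1287; 1^5 = 1; 1^8 = 1.
Coefficient = 1287 · 1 · 1 = 1287.

1287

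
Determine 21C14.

C(21,14) = C(21,7) by symmetry.
C(21,7) = (21·20·19·18·17·16·15) / 7! = 586051200 / 5040 = 116280.

116280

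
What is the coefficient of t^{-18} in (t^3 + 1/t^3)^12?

220

General term: C(12,j)·(t^3)^j·(1/t^3)^(12-j), with t-exponent 3j − 3(12−j) = 6j − 36.
Set 6j − 36 = -18: j = 3.
C(12,3) = 220; 1^3 = 1; 1^9 = 1.
Coefficient = 220 · 1 · 1 = 220.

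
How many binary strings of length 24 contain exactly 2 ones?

Choose the 2 positions: C(24,2) = 276.

276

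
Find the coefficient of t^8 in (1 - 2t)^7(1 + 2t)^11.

-39424

Coefficient of t^8 = Σ_{j} C(7,j)·(-2)^j·C(11,8-j)·2^(8-j) for j from 0 to 7.
= 42240 + (-591360) + 2483712 + (-4139520) + 2956800 + (-887040) + 98560 + (-2816) = -39424.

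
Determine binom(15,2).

105

C(15,2) = (15·14) / 2! = 210 / 2 = 105.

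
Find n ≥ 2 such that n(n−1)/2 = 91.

14

n(n−1)/2 = 91 ⇒ n(n−1) = 182. Since 14·13 = 182, n = 14.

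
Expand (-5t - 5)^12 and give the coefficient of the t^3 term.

53710937500

The general term is C(12,j)·(-5t)^j·(-5)^(12-j); the t^3 term has j = 3.
C(12,3) = 220.
Coefficient = C(12,3) · (-5)^3 · (-5)^9 = 220 · (-125) · (-1953125) = 53710937500.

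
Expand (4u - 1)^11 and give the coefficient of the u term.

The general term is C(11,j)·(4u)^j·(-1)^(11-j); the u^1 term has j = 1.
C(11,1) = 11.
Coefficient = C(11,1) · 4^1 = 11 · 4 = 44.

44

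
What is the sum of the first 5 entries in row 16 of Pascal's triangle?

2517

1 + 16 + 120 + 560 + 1820 = 2517.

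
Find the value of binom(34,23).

286097760

C(34,23) = C(34,11) by symmetry.
C(34,11) = (34·33·32·31·30·29·28·27·26·25·24) / 11! = 11420107066368000 / 39916800 = 286097760.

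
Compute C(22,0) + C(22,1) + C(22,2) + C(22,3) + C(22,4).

1 + 22 + 231 + 1540 + 7315 = 9109.

9109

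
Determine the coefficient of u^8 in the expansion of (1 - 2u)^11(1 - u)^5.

724680

Coefficient of u^8 = Σ_{j} C(11,j)·(-2)^j·C(5,8-j)·(-1)^(8-j) for j from 3 to 8.
= 1320 + 26400 + 147840 + 295680 + 211200 + 42240 = 724680.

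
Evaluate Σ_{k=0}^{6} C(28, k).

499178

1 + 28 + 378 + 3276 + 20475 + 98280 + 376740 = 499178.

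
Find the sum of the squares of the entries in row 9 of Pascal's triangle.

By Vandermonde's identity, Σ C(9,r)² = C(18,9) = 48620.

48620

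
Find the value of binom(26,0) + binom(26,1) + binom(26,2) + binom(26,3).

1 + 26 + 325 + 2600 = 2952.

2952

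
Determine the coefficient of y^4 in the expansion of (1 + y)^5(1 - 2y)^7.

-135

Coefficient of y^4 = Σ_{j} C(5,j)·1^j·C(7,4-j)·(-2)^(4-j) for j from 0 to 4.
= 560 + (-1400) + 840 + (-140) + 5 = -135.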